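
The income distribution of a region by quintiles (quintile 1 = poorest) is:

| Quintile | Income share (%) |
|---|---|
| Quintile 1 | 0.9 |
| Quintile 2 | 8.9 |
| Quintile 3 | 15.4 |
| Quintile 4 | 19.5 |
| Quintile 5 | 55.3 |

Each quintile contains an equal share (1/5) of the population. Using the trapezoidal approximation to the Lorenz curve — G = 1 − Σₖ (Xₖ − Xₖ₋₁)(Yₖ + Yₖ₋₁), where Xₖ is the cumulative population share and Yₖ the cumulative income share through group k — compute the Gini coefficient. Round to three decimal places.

0.478

Cumulative income shares Yₖ: 0.0090, 0.0980, 0.2520, 0.4470, 1.0000
Σ (Xₖ−Xₖ₋₁)(Yₖ+Yₖ₋₁) = (1/5)(0.0090+0.0000) + (1/5)(0.0980+0.0090) + (1/5)(0.2520+0.0980) + (1/5)(0.4470+0.2520) + (1/5)(1.0000+0.4470)
  = 0.0018 + 0.0214 + 0.0700 + 0.1398 + 0.2894 = 0.5224
G = 1 − 0.5224 = 0.4776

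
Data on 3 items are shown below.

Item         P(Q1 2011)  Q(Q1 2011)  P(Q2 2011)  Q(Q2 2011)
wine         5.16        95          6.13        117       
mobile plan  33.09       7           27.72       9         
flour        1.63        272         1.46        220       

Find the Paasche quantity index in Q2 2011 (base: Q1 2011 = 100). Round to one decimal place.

109.7

Paasche quantity index uses current-period prices as weights.
ΣP(Q2 2011)·Q(Q2 2011) = 6.13×117 + 27.72×9 + 1.46×220 = 717.21 + 249.48 + 321.2 = 1287.89
ΣP(Q2 2011)·Q(Q1 2011) = 6.13×95 + 27.72×7 + 1.46×272 = 582.35 + 194.04 + 397.12 = 1173.51
Index = 1287.89 / 1173.51 × 100 = 109.7468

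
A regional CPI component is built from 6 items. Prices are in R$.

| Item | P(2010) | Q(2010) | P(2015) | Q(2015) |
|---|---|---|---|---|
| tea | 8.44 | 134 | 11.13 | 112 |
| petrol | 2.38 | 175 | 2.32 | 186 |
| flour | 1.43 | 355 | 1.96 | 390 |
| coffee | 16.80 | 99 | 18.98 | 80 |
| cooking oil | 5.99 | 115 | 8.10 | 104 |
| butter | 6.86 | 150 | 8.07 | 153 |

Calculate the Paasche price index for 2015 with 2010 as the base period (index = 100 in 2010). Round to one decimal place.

Paasche price index uses current-period quantities as weights.
ΣP(2015)·Q(2015) = 11.13×112 + 2.32×186 + 1.96×390 + 18.98×80 + 8.10×104 + 8.07×153 = 1246.56 + 431.52 + 764.4 + 1518.4 + 842.4 + 1234.71 = 6037.99
ΣP(2010)·Q(2015) = 8.44×112 + 2.38×186 + 1.43×390 + 16.80×80 + 5.99×104 + 6.86×153 = 945.28 + 442.68 + 557.7 + 1344 + 622.96 + 1049.58 = 4962.2
Index = 6037.99 / 4962.2 × 100 = 121.6797

121.7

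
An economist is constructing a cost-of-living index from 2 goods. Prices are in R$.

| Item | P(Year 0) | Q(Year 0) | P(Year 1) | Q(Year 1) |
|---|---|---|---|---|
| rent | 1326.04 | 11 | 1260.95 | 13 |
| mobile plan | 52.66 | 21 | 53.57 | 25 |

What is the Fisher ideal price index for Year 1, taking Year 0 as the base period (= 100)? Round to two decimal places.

95.56

Laspeyres component (base-period weights):
ΣP(Year 1)Q(Year 0) = 1260.95×11 + 53.57×21 = 13870.45 + 1124.97 = 14995.42
ΣP(Year 0)Q(Year 0) = 1326.04×11 + 52.66×21 = 14586.44 + 1105.86 = 15692.3
L = 14995.42 / 15692.3 × 100 = 95.5591
Paasche component (current-period weights):
ΣP(Year 1)Q(Year 1) = 1260.95×13 + 53.57×25 = 16392.35 + 1339.25 = 17731.6
ΣP(Year 0)Q(Year 1) = 1326.04×13 + 52.66×25 = 17238.52 + 1316.5 = 18555.02
P = 17731.6 / 18555.02 × 100 = 95.5623
Fisher = √(L × P) = √(95.5591 × 95.5623) = 95.5607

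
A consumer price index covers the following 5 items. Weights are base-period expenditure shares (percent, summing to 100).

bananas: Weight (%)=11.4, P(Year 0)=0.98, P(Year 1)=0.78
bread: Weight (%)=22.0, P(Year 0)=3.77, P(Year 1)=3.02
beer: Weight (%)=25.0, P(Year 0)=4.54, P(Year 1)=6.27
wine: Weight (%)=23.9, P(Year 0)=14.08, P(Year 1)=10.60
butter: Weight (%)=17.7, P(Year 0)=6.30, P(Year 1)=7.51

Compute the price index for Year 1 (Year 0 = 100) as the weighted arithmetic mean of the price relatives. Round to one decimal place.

bananas: 11.4 × (0.78/0.98) = 11.4 × 0.795918 = 9.0735
bread: 22.0 × (3.02/3.77) = 22.0 × 0.801061 = 17.6233
beer: 25.0 × (6.27/4.54) = 25.0 × 1.381057 = 34.5264
wine: 23.9 × (10.60/14.08) = 23.9 × 0.752841 = 17.9929
butter: 17.7 × (7.51/6.30) = 17.7 × 1.192063 = 21.0995
Index = Σ wᵢ·(p₁ᵢ/p₀ᵢ) = 9.0735 + 17.6233 + 34.5264 + 17.9929 + 21.0995 = 100.3157

100.3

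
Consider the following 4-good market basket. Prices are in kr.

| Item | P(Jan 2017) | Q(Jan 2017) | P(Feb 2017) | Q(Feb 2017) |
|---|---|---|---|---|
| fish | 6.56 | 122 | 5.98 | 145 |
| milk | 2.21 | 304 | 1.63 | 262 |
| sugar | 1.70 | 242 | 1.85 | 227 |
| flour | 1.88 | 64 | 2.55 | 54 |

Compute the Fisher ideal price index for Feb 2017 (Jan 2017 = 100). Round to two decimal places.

Laspeyres component (base-period weights):
ΣP(Feb 2017)Q(Jan 2017) = 5.98×122 + 1.63×304 + 1.85×242 + 2.55×64 = 729.56 + 495.52 + 447.7 + 163.2 = 1835.98
ΣP(Jan 2017)Q(Jan 2017) = 6.56×122 + 2.21×304 + 1.70×242 + 1.88×64 = 800.32 + 671.84 + 411.4 + 120.32 = 2003.88
L = 1835.98 / 2003.88 × 100 = 91.6213
Paasche component (current-period weights):
ΣP(Feb 2017)Q(Feb 2017) = 5.98×145 + 1.63×262 + 1.85×227 + 2.55×54 = 867.1 + 427.06 + 419.95 + 137.7 = 1851.81
ΣP(Jan 2017)Q(Feb 2017) = 6.56×145 + 2.21×262 + 1.70×227 + 1.88×54 = 951.2 + 579.02 + 385.9 + 101.52 = 2017.64
P = 1851.81 / 2017.64 × 100 = 91.7810
Fisher = √(L × P) = √(91.6213 × 91.7810) = 91.7011

91.70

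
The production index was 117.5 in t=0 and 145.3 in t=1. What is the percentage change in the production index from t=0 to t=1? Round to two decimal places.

23.66%

Change = (145.3 − 117.5) / 117.5 × 100
       = 27.8 / 117.5 × 100 = 23.6596%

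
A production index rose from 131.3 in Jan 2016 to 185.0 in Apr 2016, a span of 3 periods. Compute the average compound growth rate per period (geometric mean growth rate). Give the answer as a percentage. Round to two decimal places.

Growth factor = (185.0/131.3)^(1/3) = (1.408987)^(1/3) = 1.121078
Growth rate = 1.121078 − 1 = 0.121078 = 12.1078%

12.11%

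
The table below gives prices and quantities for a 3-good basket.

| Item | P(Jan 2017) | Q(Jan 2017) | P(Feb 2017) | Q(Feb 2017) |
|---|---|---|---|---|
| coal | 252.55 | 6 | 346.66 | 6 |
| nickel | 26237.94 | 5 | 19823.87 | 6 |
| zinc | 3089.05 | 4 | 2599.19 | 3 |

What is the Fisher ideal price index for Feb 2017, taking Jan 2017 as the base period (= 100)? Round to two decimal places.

Laspeyres component (base-period weights):
ΣP(Feb 2017)Q(Jan 2017) = 346.66×6 + 19823.87×5 + 2599.19×4 = 2079.96 + 99119.35 + 10396.76 = 111596.07
ΣP(Jan 2017)Q(Jan 2017) = 252.55×6 + 26237.94×5 + 3089.05×4 = 1515.3 + 131189.7 + 12356.2 = 145061.2
L = 111596.07 / 145061.2 × 100 = 76.9303
Paasche component (current-period weights):
ΣP(Feb 2017)Q(Feb 2017) = 346.66×6 + 19823.87×6 + 2599.19×3 = 2079.96 + 118943.22 + 7797.57 = 128820.75
ΣP(Jan 2017)Q(Feb 2017) = 252.55×6 + 26237.94×6 + 3089.05×3 = 1515.3 + 157427.64 + 9267.15 = 168210.09
P = 128820.75 / 168210.09 × 100 = 76.5832
Fisher = √(L × P) = √(76.9303 × 76.5832) = 76.7566

76.76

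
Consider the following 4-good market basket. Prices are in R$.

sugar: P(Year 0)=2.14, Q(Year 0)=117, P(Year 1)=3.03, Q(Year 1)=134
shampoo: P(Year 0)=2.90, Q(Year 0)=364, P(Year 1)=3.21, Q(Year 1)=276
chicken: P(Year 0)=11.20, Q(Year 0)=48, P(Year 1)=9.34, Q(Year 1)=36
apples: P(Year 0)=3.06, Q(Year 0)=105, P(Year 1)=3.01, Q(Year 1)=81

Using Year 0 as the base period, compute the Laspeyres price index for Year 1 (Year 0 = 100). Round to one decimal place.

105.7

Laspeyres price index uses base-period quantities as weights.
ΣP(Year 1)·Q(Year 0) = 3.03×117 + 3.21×364 + 9.34×48 + 3.01×105 = 354.51 + 1168.44 + 448.32 + 316.05 = 2287.32
ΣP(Year 0)·Q(Year 0) = 2.14×117 + 2.90×364 + 11.20×48 + 3.06×105 = 250.38 + 1055.6 + 537.6 + 321.3 = 2164.88
Index = 2287.32 / 2164.88 × 100 = 105.6557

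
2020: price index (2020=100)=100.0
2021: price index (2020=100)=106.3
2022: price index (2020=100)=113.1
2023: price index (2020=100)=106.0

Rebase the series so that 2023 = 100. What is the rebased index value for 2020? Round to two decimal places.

Rebased(2020) = 100.0 / 106.0 × 100 = 94.3396

94.34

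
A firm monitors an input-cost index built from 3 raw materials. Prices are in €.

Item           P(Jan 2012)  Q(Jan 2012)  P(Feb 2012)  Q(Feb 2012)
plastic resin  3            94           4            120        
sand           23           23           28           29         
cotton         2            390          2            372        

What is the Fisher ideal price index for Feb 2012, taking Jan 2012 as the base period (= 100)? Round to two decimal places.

114.05

Laspeyres component (base-period weights):
ΣP(Feb 2012)Q(Jan 2012) = 4×94 + 28×23 + 2×390 = 376 + 644 + 780 = 1800
ΣP(Jan 2012)Q(Jan 2012) = 3×94 + 23×23 + 2×390 = 282 + 529 + 780 = 1591
L = 1800 / 1591 × 100 = 113.1364
Paasche component (current-period weights):
ΣP(Feb 2012)Q(Feb 2012) = 4×120 + 28×29 + 2×372 = 480 + 812 + 744 = 2036
ΣP(Jan 2012)Q(Feb 2012) = 3×120 + 23×29 + 2×372 = 360 + 667 + 744 = 1771
P = 2036 / 1771 × 100 = 114.9633
Fisher = √(L × P) = √(113.1364 × 114.9633) = 114.0462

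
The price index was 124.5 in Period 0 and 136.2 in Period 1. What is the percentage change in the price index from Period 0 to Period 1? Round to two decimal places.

9.40%

Change = (136.2 − 124.5) / 124.5 × 100
       = 11.7 / 124.5 × 100 = 9.3976%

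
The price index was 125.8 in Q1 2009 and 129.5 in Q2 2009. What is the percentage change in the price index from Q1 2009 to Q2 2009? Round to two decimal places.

Change = (129.5 − 125.8) / 125.8 × 100
       = 3.7 / 125.8 × 100 = 2.9412%

2.94%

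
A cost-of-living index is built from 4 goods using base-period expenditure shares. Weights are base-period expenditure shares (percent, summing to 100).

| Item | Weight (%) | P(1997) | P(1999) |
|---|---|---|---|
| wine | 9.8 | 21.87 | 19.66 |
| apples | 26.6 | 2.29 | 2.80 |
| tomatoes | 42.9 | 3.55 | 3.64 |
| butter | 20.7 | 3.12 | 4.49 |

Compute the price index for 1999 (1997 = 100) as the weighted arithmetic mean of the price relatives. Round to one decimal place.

115.1

wine: 9.8 × (19.66/21.87) = 9.8 × 0.898948 = 8.8097
apples: 26.6 × (2.80/2.29) = 26.6 × 1.222707 = 32.5240
tomatoes: 42.9 × (3.64/3.55) = 42.9 × 1.025352 = 43.9876
butter: 20.7 × (4.49/3.12) = 20.7 × 1.439103 = 29.7894
Index = Σ wᵢ·(p₁ᵢ/p₀ᵢ) = 8.8097 + 32.5240 + 43.9876 + 29.7894 = 115.1107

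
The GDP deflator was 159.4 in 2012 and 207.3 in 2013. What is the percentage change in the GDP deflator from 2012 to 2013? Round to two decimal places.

30.05%

Change = (207.3 − 159.4) / 159.4 × 100
       = 47.9 / 159.4 × 100 = 30.0502%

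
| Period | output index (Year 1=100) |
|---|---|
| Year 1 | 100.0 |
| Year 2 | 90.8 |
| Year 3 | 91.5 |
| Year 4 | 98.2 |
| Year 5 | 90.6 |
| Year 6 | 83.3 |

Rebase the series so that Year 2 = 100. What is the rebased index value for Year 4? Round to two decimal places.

Rebased(Year 4) = 98.2 / 90.8 × 100 = 108.1498

108.15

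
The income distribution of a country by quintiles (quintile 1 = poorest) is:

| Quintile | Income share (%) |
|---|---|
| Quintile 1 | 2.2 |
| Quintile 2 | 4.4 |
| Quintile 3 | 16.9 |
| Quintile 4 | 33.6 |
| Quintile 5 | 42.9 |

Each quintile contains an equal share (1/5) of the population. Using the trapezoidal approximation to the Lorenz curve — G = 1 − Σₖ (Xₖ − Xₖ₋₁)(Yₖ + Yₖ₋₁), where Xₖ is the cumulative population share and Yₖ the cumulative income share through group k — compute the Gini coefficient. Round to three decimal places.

Cumulative income shares Yₖ: 0.0220, 0.0660, 0.2350, 0.5710, 1.0000
Σ (Xₖ−Xₖ₋₁)(Yₖ+Yₖ₋₁) = (1/5)(0.0220+0.0000) + (1/5)(0.0660+0.0220) + (1/5)(0.2350+0.0660) + (1/5)(0.5710+0.2350) + (1/5)(1.0000+0.5710)
  = 0.0044 + 0.0176 + 0.0602 + 0.1612 + 0.3142 = 0.5576
G = 1 − 0.5576 = 0.4424

0.442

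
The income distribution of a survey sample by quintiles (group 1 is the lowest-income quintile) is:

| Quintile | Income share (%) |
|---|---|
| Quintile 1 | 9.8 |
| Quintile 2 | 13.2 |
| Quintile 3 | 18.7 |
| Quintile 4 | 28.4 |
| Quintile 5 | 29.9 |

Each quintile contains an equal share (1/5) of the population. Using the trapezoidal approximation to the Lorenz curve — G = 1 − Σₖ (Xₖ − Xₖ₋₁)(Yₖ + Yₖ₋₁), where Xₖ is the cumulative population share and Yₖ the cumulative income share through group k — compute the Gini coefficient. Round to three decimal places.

0.222

Cumulative income shares Yₖ: 0.0980, 0.2300, 0.4170, 0.7010, 1.0000
Σ (Xₖ−Xₖ₋₁)(Yₖ+Yₖ₋₁) = (1/5)(0.0980+0.0000) + (1/5)(0.2300+0.0980) + (1/5)(0.4170+0.2300) + (1/5)(0.7010+0.4170) + (1/5)(1.0000+0.7010)
  = 0.0196 + 0.0656 + 0.1294 + 0.2236 + 0.3402 = 0.7784
G = 1 − 0.7784 = 0.2216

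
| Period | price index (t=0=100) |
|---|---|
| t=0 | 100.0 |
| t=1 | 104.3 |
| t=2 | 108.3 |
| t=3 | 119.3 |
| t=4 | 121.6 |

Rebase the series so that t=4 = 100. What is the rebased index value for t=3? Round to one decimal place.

98.1

Rebased(t=3) = 119.3 / 121.6 × 100 = 98.1086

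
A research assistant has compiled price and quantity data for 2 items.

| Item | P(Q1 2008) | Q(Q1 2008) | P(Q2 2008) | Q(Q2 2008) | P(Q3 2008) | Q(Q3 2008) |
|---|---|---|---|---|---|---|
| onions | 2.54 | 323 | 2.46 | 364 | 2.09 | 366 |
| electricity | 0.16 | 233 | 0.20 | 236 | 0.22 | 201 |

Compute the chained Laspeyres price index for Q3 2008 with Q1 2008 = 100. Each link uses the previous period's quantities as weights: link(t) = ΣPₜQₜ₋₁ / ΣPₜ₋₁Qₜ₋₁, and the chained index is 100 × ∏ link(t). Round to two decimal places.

84.55

Link Q1 2008→Q2 2008:
ΣP(Q2 2008)Q(Q1 2008) = 2.46×323 + 0.20×233 = 794.58 + 46.6 = 841.18
ΣP(Q1 2008)Q(Q1 2008) = 2.54×323 + 0.16×233 = 820.42 + 37.28 = 857.7
link = 841.18/857.7 = 0.980739
Link Q2 2008→Q3 2008:
ΣP(Q3 2008)Q(Q2 2008) = 2.09×364 + 0.22×236 = 760.76 + 51.92 = 812.68
ΣP(Q2 2008)Q(Q2 2008) = 2.46×364 + 0.20×236 = 895.44 + 47.2 = 942.64
link = 812.68/942.64 = 0.862132
Chained index = 100 × 0.980739 × 0.862132 = 84.5527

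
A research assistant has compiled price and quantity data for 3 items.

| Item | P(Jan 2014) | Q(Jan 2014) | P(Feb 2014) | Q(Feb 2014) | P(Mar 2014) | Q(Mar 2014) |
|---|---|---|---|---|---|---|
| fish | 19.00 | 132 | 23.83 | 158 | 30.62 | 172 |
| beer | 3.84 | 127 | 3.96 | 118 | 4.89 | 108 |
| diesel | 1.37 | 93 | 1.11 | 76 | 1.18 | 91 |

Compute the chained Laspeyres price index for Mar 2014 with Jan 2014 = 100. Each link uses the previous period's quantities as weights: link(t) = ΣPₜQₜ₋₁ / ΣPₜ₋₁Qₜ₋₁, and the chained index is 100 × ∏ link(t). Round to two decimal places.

Link Jan 2014→Feb 2014:
ΣP(Feb 2014)Q(Jan 2014) = 23.83×132 + 3.96×127 + 1.11×93 = 3145.56 + 502.92 + 103.23 = 3751.71
ΣP(Jan 2014)Q(Jan 2014) = 19.00×132 + 3.84×127 + 1.37×93 = 2508 + 487.68 + 127.41 = 3123.09
link = 3751.71/3123.09 = 1.201281
Link Feb 2014→Mar 2014:
ΣP(Mar 2014)Q(Feb 2014) = 30.62×158 + 4.89×118 + 1.18×76 = 4837.96 + 577.02 + 89.68 = 5504.66
ΣP(Feb 2014)Q(Feb 2014) = 23.83×158 + 3.96×118 + 1.11×76 = 3765.14 + 467.28 + 84.36 = 4316.78
link = 5504.66/4316.78 = 1.275177
Chained index = 100 × 1.201281 × 1.275177 = 153.1847

153.18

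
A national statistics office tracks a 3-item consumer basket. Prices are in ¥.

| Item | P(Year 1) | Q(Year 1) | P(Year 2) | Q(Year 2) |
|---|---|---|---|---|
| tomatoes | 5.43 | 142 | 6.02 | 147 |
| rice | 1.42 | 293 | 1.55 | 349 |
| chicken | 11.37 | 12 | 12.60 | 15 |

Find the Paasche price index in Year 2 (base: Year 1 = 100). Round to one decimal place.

110.3

Paasche price index uses current-period quantities as weights.
ΣP(Year 2)·Q(Year 2) = 6.02×147 + 1.55×349 + 12.60×15 = 884.94 + 540.95 + 189 = 1614.89
ΣP(Year 1)·Q(Year 2) = 5.43×147 + 1.42×349 + 11.37×15 = 798.21 + 495.58 + 170.55 = 1464.34
Index = 1614.89 / 1464.34 × 100 = 110.2811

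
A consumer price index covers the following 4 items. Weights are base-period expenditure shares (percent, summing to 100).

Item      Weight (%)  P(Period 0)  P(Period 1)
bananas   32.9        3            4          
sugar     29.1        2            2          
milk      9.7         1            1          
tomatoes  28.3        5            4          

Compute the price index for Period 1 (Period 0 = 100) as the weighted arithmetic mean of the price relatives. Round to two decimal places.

105.31

bananas: 32.9 × (4/3) = 32.9 × 1.333333 = 43.8667
sugar: 29.1 × (2/2) = 29.1 × 1.000000 = 29.1000
milk: 9.7 × (1/1) = 9.7 × 1.000000 = 9.7000
tomatoes: 28.3 × (4/5) = 28.3 × 0.800000 = 22.6400
Index = Σ wᵢ·(p₁ᵢ/p₀ᵢ) = 43.8667 + 29.1000 + 9.7000 + 22.6400 = 105.3067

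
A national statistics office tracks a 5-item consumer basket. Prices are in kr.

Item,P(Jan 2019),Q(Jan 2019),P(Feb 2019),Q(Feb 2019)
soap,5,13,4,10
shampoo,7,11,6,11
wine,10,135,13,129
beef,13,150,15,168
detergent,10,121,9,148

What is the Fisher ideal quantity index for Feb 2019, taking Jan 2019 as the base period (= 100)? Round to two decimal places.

Laspeyres component (base-period weights):
ΣP(Jan 2019)Q(Feb 2019) = 5×10 + 7×11 + 10×129 + 13×168 + 10×148 = 50 + 77 + 1290 + 2184 + 1480 = 5081
ΣP(Jan 2019)Q(Jan 2019) = 5×13 + 7×11 + 10×135 + 13×150 + 10×121 = 65 + 77 + 1350 + 1950 + 1210 = 4652
L = 5081 / 4652 × 100 = 109.2218
Paasche component (current-period weights):
ΣP(Feb 2019)Q(Feb 2019) = 4×10 + 6×11 + 13×129 + 15×168 + 9×148 = 40 + 66 + 1677 + 2520 + 1332 = 5635
ΣP(Feb 2019)Q(Jan 2019) = 4×13 + 6×11 + 13×135 + 15×150 + 9×121 = 52 + 66 + 1755 + 2250 + 1089 = 5212
P = 5635 / 5212 × 100 = 108.1159
Fisher = √(L × P) = √(109.2218 × 108.1159) = 108.6675

108.67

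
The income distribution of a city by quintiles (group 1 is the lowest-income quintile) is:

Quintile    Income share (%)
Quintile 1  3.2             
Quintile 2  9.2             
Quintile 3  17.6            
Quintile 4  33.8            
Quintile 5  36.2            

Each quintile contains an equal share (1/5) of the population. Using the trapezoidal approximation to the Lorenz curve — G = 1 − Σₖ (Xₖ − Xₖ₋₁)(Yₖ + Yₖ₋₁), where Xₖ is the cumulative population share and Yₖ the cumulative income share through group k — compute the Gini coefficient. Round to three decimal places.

0.362

Cumulative income shares Yₖ: 0.0320, 0.1240, 0.3000, 0.6380, 1.0000
Σ (Xₖ−Xₖ₋₁)(Yₖ+Yₖ₋₁) = (1/5)(0.0320+0.0000) + (1/5)(0.1240+0.0320) + (1/5)(0.3000+0.1240) + (1/5)(0.6380+0.3000) + (1/5)(1.0000+0.6380)
  = 0.0064 + 0.0312 + 0.0848 + 0.1876 + 0.3276 = 0.6376
G = 1 − 0.6376 = 0.3624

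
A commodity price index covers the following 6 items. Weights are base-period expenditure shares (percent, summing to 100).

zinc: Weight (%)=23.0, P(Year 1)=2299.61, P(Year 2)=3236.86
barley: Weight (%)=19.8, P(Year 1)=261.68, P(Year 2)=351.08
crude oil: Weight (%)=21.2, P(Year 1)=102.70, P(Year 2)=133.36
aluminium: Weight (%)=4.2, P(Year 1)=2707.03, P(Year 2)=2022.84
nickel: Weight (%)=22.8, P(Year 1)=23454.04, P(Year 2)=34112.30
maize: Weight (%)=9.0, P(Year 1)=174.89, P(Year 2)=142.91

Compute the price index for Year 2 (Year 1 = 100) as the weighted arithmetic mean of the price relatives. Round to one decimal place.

130.1

zinc: 23.0 × (3236.86/2299.61) = 23.0 × 1.407569 = 32.3741
barley: 19.8 × (351.08/261.68) = 19.8 × 1.341639 = 26.5644
crude oil: 21.2 × (133.36/102.70) = 21.2 × 1.298539 = 27.5290
aluminium: 4.2 × (2022.84/2707.03) = 4.2 × 0.747254 = 3.1385
nickel: 22.8 × (34112.30/23454.04) = 22.8 × 1.454432 = 33.1610
maize: 9.0 × (142.91/174.89) = 9.0 × 0.817142 = 7.3543
Index = Σ wᵢ·(p₁ᵢ/p₀ᵢ) = 32.3741 + 26.5644 + 27.5290 + 3.1385 + 33.1610 + 7.3543 = 130.1214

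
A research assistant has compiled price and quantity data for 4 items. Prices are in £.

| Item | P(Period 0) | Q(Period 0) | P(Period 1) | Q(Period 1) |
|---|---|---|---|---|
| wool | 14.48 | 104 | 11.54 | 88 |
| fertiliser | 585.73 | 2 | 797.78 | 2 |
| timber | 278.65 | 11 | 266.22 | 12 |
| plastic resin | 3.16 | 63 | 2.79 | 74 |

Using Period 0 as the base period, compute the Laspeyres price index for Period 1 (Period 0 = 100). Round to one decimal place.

99.3

Laspeyres price index uses base-period quantities as weights.
ΣP(Period 1)·Q(Period 0) = 11.54×104 + 797.78×2 + 266.22×11 + 2.79×63 = 1200.16 + 1595.56 + 2928.42 + 175.77 = 5899.91
ΣP(Period 0)·Q(Period 0) = 14.48×104 + 585.73×2 + 278.65×11 + 3.16×63 = 1505.92 + 1171.46 + 3065.15 + 199.08 = 5941.61
Index = 5899.91 / 5941.61 × 100 = 99.2982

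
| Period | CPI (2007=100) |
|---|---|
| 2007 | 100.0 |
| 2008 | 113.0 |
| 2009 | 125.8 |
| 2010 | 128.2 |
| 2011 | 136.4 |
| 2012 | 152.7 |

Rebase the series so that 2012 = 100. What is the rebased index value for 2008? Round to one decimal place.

74.0

Rebased(2008) = 113.0 / 152.7 × 100 = 74.0013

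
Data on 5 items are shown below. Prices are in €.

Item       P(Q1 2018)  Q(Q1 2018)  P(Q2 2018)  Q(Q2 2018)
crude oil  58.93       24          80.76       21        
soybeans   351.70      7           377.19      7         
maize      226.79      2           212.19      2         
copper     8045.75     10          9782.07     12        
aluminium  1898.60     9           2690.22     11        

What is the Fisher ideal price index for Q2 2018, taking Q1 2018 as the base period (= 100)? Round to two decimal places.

124.75

Laspeyres component (base-period weights):
ΣP(Q2 2018)Q(Q1 2018) = 80.76×24 + 377.19×7 + 212.19×2 + 9782.07×10 + 2690.22×9 = 1938.24 + 2640.33 + 424.38 + 97820.7 + 24211.98 = 127035.63
ΣP(Q1 2018)Q(Q1 2018) = 58.93×24 + 351.70×7 + 226.79×2 + 8045.75×10 + 1898.60×9 = 1414.32 + 2461.9 + 453.58 + 80457.5 + 17087.4 = 101874.7
L = 127035.63 / 101874.7 × 100 = 124.6979
Paasche component (current-period weights):
ΣP(Q2 2018)Q(Q2 2018) = 80.76×21 + 377.19×7 + 212.19×2 + 9782.07×12 + 2690.22×11 = 1695.96 + 2640.33 + 424.38 + 117384.84 + 29592.42 = 151737.93
ΣP(Q1 2018)Q(Q2 2018) = 58.93×21 + 351.70×7 + 226.79×2 + 8045.75×12 + 1898.60×11 = 1237.53 + 2461.9 + 453.58 + 96549 + 20884.6 = 121586.61
P = 151737.93 / 121586.61 × 100 = 124.7982
Fisher = √(L × P) = √(124.6979 × 124.7982) = 124.7481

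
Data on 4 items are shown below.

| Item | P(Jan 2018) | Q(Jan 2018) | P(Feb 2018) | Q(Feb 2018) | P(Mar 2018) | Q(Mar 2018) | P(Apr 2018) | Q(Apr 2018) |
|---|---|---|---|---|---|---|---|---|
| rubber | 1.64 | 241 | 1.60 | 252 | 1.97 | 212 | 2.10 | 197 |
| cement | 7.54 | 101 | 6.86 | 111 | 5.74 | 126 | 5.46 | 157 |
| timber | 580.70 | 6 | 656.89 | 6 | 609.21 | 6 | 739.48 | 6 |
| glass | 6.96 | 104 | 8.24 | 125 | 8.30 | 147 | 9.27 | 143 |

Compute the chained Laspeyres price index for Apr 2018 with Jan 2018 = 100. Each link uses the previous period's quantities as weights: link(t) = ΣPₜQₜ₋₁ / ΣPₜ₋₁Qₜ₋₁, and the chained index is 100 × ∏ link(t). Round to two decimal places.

119.86

Link Jan 2018→Feb 2018:
ΣP(Feb 2018)Q(Jan 2018) = 1.60×241 + 6.86×101 + 656.89×6 + 8.24×104 = 385.6 + 692.86 + 3941.34 + 856.96 = 5876.76
ΣP(Jan 2018)Q(Jan 2018) = 1.64×241 + 7.54×101 + 580.70×6 + 6.96×104 = 395.24 + 761.54 + 3484.2 + 723.84 = 5364.82
link = 5876.76/5364.82 = 1.095425
Link Feb 2018→Mar 2018:
ΣP(Mar 2018)Q(Feb 2018) = 1.97×252 + 5.74×111 + 609.21×6 + 8.30×125 = 496.44 + 637.14 + 3655.26 + 1037.5 = 5826.34
ΣP(Feb 2018)Q(Feb 2018) = 1.60×252 + 6.86×111 + 656.89×6 + 8.24×125 = 403.2 + 761.46 + 3941.34 + 1030 = 6136
link = 5826.34/6136 = 0.949534
Link Mar 2018→Apr 2018:
ΣP(Apr 2018)Q(Mar 2018) = 2.10×212 + 5.46×126 + 739.48×6 + 9.27×147 = 445.2 + 687.96 + 4436.88 + 1362.69 = 6932.73
ΣP(Mar 2018)Q(Mar 2018) = 1.97×212 + 5.74×126 + 609.21×6 + 8.30×147 = 417.64 + 723.24 + 3655.26 + 1220.1 = 6016.24
link = 6932.73/6016.24 = 1.152336
Chained index = 100 × 1.095425 × 0.949534 × 1.152336 = 119.8595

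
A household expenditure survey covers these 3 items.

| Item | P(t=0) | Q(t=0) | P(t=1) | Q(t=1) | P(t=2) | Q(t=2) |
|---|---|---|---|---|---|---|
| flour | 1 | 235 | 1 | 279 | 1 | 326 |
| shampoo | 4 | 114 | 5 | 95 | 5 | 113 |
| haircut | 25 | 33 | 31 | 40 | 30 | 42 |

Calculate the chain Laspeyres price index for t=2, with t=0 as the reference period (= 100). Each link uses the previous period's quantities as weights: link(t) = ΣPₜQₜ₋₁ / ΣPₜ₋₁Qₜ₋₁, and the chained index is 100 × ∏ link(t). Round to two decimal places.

Link t=0→t=1:
ΣP(t=1)Q(t=0) = 1×235 + 5×114 + 31×33 = 235 + 570 + 1023 = 1828
ΣP(t=0)Q(t=0) = 1×235 + 4×114 + 25×33 = 235 + 456 + 825 = 1516
link = 1828/1516 = 1.205805
Link t=1→t=2:
ΣP(t=2)Q(t=1) = 1×279 + 5×95 + 30×40 = 279 + 475 + 1200 = 1954
ΣP(t=1)Q(t=1) = 1×279 + 5×95 + 31×40 = 279 + 475 + 1240 = 1994
link = 1954/1994 = 0.979940
Chained index = 100 × 1.205805 × 0.979940 = 118.1616

118.16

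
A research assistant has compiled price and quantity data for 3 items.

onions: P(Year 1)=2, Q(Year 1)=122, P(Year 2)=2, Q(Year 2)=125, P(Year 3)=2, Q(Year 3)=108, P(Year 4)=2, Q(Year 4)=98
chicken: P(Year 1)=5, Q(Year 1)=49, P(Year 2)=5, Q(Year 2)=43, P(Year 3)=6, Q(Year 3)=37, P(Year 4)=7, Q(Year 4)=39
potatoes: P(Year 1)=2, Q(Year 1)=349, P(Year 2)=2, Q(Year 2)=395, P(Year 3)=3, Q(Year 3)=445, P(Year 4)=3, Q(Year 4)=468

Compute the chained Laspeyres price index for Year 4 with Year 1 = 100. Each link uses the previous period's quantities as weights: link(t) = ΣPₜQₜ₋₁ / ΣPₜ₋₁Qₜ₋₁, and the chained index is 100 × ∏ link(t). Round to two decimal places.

Link Year 1→Year 2:
ΣP(Year 2)Q(Year 1) = 2×122 + 5×49 + 2×349 = 244 + 245 + 698 = 1187
ΣP(Year 1)Q(Year 1) = 2×122 + 5×49 + 2×349 = 244 + 245 + 698 = 1187
link = 1187/1187 = 1.000000
Link Year 2→Year 3:
ΣP(Year 3)Q(Year 2) = 2×125 + 6×43 + 3×395 = 250 + 258 + 1185 = 1693
ΣP(Year 2)Q(Year 2) = 2×125 + 5×43 + 2×395 = 250 + 215 + 790 = 1255
link = 1693/1255 = 1.349004
Link Year 3→Year 4:
ΣP(Year 4)Q(Year 3) = 2×108 + 7×37 + 3×445 = 216 + 259 + 1335 = 1810
ΣP(Year 3)Q(Year 3) = 2×108 + 6×37 + 3×445 = 216 + 222 + 1335 = 1773
link = 1810/1773 = 1.020869
Chained index = 100 × 1.000000 × 1.349004 × 1.020869 = 137.7156

137.72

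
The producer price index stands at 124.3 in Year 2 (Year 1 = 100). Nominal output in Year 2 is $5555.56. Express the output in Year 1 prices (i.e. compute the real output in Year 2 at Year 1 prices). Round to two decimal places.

4469.48

Real = Nominal ÷ (Index/100) = 5555.56 ÷ (124.3/100)
     = 5555.56 ÷ 1.243 = 4469.4771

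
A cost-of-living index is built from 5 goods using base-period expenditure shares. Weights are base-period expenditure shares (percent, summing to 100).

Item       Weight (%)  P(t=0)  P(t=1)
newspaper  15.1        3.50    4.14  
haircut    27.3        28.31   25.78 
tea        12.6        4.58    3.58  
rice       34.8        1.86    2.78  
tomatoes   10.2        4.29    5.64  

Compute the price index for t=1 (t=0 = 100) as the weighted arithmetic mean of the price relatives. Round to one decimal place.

newspaper: 15.1 × (4.14/3.50) = 15.1 × 1.182857 = 17.8611
haircut: 27.3 × (25.78/28.31) = 27.3 × 0.910632 = 24.8603
tea: 12.6 × (3.58/4.58) = 12.6 × 0.781659 = 9.8489
rice: 34.8 × (2.78/1.86) = 34.8 × 1.494624 = 52.0129
tomatoes: 10.2 × (5.64/4.29) = 10.2 × 1.314685 = 13.4098
Index = Σ wᵢ·(p₁ᵢ/p₀ᵢ) = 17.8611 + 24.8603 + 9.8489 + 52.0129 + 13.4098 = 117.9930

118.0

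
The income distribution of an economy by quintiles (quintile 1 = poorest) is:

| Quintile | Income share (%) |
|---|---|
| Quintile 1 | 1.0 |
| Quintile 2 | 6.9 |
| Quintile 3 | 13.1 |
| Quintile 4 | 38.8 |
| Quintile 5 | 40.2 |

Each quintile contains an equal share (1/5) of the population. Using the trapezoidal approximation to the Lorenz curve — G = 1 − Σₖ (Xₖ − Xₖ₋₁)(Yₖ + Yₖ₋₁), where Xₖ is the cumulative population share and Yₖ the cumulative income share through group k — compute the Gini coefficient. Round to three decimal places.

Cumulative income shares Yₖ: 0.0100, 0.0790, 0.2100, 0.5980, 1.0000
Σ (Xₖ−Xₖ₋₁)(Yₖ+Yₖ₋₁) = (1/5)(0.0100+0.0000) + (1/5)(0.0790+0.0100) + (1/5)(0.2100+0.0790) + (1/5)(0.5980+0.2100) + (1/5)(1.0000+0.5980)
  = 0.0020 + 0.0178 + 0.0578 + 0.1616 + 0.3196 = 0.5588
G = 1 − 0.5588 = 0.4412

0.441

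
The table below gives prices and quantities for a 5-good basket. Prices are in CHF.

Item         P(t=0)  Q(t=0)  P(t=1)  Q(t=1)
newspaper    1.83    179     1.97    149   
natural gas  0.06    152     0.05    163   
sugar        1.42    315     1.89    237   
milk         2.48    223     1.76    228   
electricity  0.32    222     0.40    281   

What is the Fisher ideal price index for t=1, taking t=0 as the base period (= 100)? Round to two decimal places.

Laspeyres component (base-period weights):
ΣP(t=1)Q(t=0) = 1.97×179 + 0.05×152 + 1.89×315 + 1.76×223 + 0.40×222 = 352.63 + 7.6 + 595.35 + 392.48 + 88.8 = 1436.86
ΣP(t=0)Q(t=0) = 1.83×179 + 0.06×152 + 1.42×315 + 2.48×223 + 0.32×222 = 327.57 + 9.12 + 447.3 + 553.04 + 71.04 = 1408.07
L = 1436.86 / 1408.07 × 100 = 102.0446
Paasche component (current-period weights):
ΣP(t=1)Q(t=1) = 1.97×149 + 0.05×163 + 1.89×237 + 1.76×228 + 0.40×281 = 293.53 + 8.15 + 447.93 + 401.28 + 112.4 = 1263.29
ΣP(t=0)Q(t=1) = 1.83×149 + 0.06×163 + 1.42×237 + 2.48×228 + 0.32×281 = 272.67 + 9.78 + 336.54 + 565.44 + 89.92 = 1274.35
P = 1263.29 / 1274.35 × 100 = 99.1321
Fisher = √(L × P) = √(102.0446 × 99.1321) = 100.5778

100.58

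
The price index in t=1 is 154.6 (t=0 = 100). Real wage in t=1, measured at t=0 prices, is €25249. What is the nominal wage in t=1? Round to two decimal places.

Nominal = Real × (Index/100) = 25249 × (154.6/100)
        = 25249 × 1.546 = 39034.9540

39034.95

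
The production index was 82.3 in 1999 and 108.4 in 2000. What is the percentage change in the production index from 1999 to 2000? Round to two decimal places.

Change = (108.4 − 82.3) / 82.3 × 100
       = 26.1 / 82.3 × 100 = 31.7132%

31.71%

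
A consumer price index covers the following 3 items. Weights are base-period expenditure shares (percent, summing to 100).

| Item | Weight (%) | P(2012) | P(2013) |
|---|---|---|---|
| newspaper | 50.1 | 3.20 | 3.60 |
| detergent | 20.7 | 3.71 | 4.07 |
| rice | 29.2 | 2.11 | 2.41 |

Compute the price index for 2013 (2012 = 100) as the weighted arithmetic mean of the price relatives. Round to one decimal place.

112.4

newspaper: 50.1 × (3.60/3.20) = 50.1 × 1.125000 = 56.3625
detergent: 20.7 × (4.07/3.71) = 20.7 × 1.097035 = 22.7086
rice: 29.2 × (2.41/2.11) = 29.2 × 1.142180 = 33.3517
Index = Σ wᵢ·(p₁ᵢ/p₀ᵢ) = 56.3625 + 22.7086 + 33.3517 = 112.4228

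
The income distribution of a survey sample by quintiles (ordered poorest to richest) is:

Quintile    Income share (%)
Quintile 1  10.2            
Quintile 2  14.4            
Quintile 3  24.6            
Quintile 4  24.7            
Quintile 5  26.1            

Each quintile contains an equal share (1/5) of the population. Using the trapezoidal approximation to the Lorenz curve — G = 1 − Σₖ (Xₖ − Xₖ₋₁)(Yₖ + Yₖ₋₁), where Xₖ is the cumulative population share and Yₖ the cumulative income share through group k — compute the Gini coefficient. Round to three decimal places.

Cumulative income shares Yₖ: 0.1020, 0.2460, 0.4920, 0.7390, 1.0000
Σ (Xₖ−Xₖ₋₁)(Yₖ+Yₖ₋₁) = (1/5)(0.1020+0.0000) + (1/5)(0.2460+0.1020) + (1/5)(0.4920+0.2460) + (1/5)(0.7390+0.4920) + (1/5)(1.0000+0.7390)
  = 0.0204 + 0.0696 + 0.1476 + 0.2462 + 0.3478 = 0.8316
G = 1 − 0.8316 = 0.1684

0.168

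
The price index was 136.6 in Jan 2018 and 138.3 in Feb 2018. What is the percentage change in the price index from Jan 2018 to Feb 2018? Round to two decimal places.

1.24%

Change = (138.3 − 136.6) / 136.6 × 100
       = 1.7 / 136.6 × 100 = 1.2445%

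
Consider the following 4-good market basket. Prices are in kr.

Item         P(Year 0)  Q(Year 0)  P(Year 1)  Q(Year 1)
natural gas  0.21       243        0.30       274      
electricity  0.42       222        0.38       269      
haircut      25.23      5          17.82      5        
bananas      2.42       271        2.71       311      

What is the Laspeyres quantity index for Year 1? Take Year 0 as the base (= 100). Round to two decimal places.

Laspeyres quantity index uses base-period prices as weights.
ΣP(Year 0)·Q(Year 1) = 0.21×274 + 0.42×269 + 25.23×5 + 2.42×311 = 57.54 + 112.98 + 126.15 + 752.62 = 1049.29
ΣP(Year 0)·Q(Year 0) = 0.21×243 + 0.42×222 + 25.23×5 + 2.42×271 = 51.03 + 93.24 + 126.15 + 655.82 = 926.24
Index = 1049.29 / 926.24 × 100 = 113.2849

113.28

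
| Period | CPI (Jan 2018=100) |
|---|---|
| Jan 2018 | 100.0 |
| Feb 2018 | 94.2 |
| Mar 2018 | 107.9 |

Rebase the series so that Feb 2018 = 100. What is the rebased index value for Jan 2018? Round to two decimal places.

Rebased(Jan 2018) = 100.0 / 94.2 × 100 = 106.1571

106.16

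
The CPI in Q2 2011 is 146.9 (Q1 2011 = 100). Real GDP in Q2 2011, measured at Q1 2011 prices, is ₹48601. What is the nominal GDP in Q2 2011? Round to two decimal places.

71394.87

Nominal = Real × (Index/100) = 48601 × (146.9/100)
        = 48601 × 1.469 = 71394.8690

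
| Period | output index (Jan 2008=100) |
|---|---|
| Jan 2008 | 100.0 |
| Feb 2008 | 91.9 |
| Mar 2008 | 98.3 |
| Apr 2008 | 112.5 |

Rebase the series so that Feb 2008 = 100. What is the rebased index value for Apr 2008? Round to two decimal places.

122.42

Rebased(Apr 2008) = 112.5 / 91.9 × 100 = 122.4157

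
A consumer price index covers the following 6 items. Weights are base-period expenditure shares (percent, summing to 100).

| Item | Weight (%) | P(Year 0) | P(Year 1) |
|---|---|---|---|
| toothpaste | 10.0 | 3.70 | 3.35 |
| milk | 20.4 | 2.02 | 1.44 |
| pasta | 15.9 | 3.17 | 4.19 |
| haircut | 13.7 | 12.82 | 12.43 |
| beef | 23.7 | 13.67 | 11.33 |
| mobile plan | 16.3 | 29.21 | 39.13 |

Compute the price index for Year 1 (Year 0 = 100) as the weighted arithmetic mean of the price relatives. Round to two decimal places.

toothpaste: 10.0 × (3.35/3.70) = 10.0 × 0.905405 = 9.0541
milk: 20.4 × (1.44/2.02) = 20.4 × 0.712871 = 14.5426
pasta: 15.9 × (4.19/3.17) = 15.9 × 1.321767 = 21.0161
haircut: 13.7 × (12.43/12.82) = 13.7 × 0.969579 = 13.2832
beef: 23.7 × (11.33/13.67) = 23.7 × 0.828822 = 19.6431
mobile plan: 16.3 × (39.13/29.21) = 16.3 × 1.339610 = 21.8356
Index = Σ wᵢ·(p₁ᵢ/p₀ᵢ) = 9.0541 + 14.5426 + 21.0161 + 13.2832 + 19.6431 + 21.8356 = 99.3747

99.37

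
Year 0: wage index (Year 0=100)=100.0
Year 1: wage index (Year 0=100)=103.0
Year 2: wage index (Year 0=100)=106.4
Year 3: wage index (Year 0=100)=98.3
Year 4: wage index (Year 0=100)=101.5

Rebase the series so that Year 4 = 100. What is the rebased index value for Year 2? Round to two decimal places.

Rebased(Year 2) = 106.4 / 101.5 × 100 = 104.8276

104.83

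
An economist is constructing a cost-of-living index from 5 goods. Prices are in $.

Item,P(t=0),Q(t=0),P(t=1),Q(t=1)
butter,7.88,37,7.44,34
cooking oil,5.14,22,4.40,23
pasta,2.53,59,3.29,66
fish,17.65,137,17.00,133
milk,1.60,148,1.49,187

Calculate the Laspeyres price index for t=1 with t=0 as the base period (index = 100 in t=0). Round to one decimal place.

97.1

Laspeyres price index uses base-period quantities as weights.
ΣP(t=1)·Q(t=0) = 7.44×37 + 4.40×22 + 3.29×59 + 17.00×137 + 1.49×148 = 275.28 + 96.8 + 194.11 + 2329 + 220.52 = 3115.71
ΣP(t=0)·Q(t=0) = 7.88×37 + 5.14×22 + 2.53×59 + 17.65×137 + 1.60×148 = 291.56 + 113.08 + 149.27 + 2418.05 + 236.8 = 3208.76
Index = 3115.71 / 3208.76 × 100 = 97.1001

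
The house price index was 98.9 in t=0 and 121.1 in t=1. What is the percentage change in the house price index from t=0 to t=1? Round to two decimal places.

Change = (121.1 − 98.9) / 98.9 × 100
       = 22.2 / 98.9 × 100 = 22.4469%

22.45%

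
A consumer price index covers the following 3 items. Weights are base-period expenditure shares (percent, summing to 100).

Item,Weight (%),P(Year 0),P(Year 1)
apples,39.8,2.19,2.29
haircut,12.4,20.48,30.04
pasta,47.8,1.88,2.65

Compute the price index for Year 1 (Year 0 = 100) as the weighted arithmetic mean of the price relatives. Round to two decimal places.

127.18

apples: 39.8 × (2.29/2.19) = 39.8 × 1.045662 = 41.6174
haircut: 12.4 × (30.04/20.48) = 12.4 × 1.466797 = 18.1883
pasta: 47.8 × (2.65/1.88) = 47.8 × 1.409574 = 67.3777
Index = Σ wᵢ·(p₁ᵢ/p₀ᵢ) = 41.6174 + 18.1883 + 67.3777 = 127.1833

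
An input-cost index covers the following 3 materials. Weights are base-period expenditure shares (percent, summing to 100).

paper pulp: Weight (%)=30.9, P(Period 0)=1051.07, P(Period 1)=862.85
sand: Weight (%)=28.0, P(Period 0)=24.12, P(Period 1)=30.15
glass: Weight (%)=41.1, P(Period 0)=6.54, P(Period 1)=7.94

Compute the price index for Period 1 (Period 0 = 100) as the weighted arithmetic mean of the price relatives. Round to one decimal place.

paper pulp: 30.9 × (862.85/1051.07) = 30.9 × 0.820925 = 25.3666
sand: 28.0 × (30.15/24.12) = 28.0 × 1.250000 = 35.0000
glass: 41.1 × (7.94/6.54) = 41.1 × 1.214067 = 49.8982
Index = Σ wᵢ·(p₁ᵢ/p₀ᵢ) = 25.3666 + 35.0000 + 49.8982 = 110.2648

110.3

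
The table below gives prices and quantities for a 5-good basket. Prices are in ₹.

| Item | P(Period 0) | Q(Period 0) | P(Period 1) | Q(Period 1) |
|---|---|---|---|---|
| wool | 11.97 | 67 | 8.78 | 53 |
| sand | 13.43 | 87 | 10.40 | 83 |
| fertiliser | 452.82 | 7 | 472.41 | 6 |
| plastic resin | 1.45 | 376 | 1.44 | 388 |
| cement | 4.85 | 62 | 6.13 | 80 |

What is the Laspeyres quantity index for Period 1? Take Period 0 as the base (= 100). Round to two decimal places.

Laspeyres quantity index uses base-period prices as weights.
ΣP(Period 0)·Q(Period 1) = 11.97×53 + 13.43×83 + 452.82×6 + 1.45×388 + 4.85×80 = 634.41 + 1114.69 + 2716.92 + 562.6 + 388 = 5416.62
ΣP(Period 0)·Q(Period 0) = 11.97×67 + 13.43×87 + 452.82×7 + 1.45×376 + 4.85×62 = 801.99 + 1168.41 + 3169.74 + 545.2 + 300.7 = 5986.04
Index = 5416.62 / 5986.04 × 100 = 90.4875

90.49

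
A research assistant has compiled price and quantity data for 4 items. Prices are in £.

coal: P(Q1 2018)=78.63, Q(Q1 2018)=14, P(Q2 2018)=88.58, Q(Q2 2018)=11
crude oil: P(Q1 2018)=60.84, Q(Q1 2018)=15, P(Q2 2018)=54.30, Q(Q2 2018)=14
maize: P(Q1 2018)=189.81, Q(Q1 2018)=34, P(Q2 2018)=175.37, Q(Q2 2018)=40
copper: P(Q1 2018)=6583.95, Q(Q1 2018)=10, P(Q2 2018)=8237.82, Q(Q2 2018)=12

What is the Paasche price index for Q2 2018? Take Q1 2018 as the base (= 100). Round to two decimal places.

Paasche price index uses current-period quantities as weights.
ΣP(Q2 2018)·Q(Q2 2018) = 88.58×11 + 54.30×14 + 175.37×40 + 8237.82×12 = 974.38 + 760.2 + 7014.8 + 98853.84 = 107603.22
ΣP(Q1 2018)·Q(Q2 2018) = 78.63×11 + 60.84×14 + 189.81×40 + 6583.95×12 = 864.93 + 851.76 + 7592.4 + 79007.4 = 88316.49
Index = 107603.22 / 88316.49 × 100 = 121.8382

121.84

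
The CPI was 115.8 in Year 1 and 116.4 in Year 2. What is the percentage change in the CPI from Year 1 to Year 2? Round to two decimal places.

0.52%

Change = (116.4 − 115.8) / 115.8 × 100
       = 0.6 / 115.8 × 100 = 0.5181%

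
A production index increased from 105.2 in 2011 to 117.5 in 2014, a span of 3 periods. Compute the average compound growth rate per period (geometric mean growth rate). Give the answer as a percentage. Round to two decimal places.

Growth factor = (117.5/105.2)^(1/3) = (1.116920)^(1/3) = 1.037546
Growth rate = 1.037546 − 1 = 0.037546 = 3.7546%

3.75%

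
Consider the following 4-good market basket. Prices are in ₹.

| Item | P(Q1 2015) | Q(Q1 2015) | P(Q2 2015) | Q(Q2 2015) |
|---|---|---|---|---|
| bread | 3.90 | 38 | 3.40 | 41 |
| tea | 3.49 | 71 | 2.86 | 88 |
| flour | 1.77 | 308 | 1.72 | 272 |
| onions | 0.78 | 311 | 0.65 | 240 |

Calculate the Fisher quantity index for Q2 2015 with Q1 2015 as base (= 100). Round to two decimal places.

Laspeyres component (base-period weights):
ΣP(Q1 2015)Q(Q2 2015) = 3.90×41 + 3.49×88 + 1.77×272 + 0.78×240 = 159.9 + 307.12 + 481.44 + 187.2 = 1135.66
ΣP(Q1 2015)Q(Q1 2015) = 3.90×38 + 3.49×71 + 1.77×308 + 0.78×311 = 148.2 + 247.79 + 545.16 + 242.58 = 1183.73
L = 1135.66 / 1183.73 × 100 = 95.9391
Paasche component (current-period weights):
ΣP(Q2 2015)Q(Q2 2015) = 3.40×41 + 2.86×88 + 1.72×272 + 0.65×240 = 139.4 + 251.68 + 467.84 + 156 = 1014.92
ΣP(Q2 2015)Q(Q1 2015) = 3.40×38 + 2.86×71 + 1.72×308 + 0.65×311 = 129.2 + 203.06 + 529.76 + 202.15 = 1064.17
P = 1014.92 / 1064.17 × 100 = 95.3720
Fisher = √(L × P) = √(95.9391 × 95.3720) = 95.6551

95.66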